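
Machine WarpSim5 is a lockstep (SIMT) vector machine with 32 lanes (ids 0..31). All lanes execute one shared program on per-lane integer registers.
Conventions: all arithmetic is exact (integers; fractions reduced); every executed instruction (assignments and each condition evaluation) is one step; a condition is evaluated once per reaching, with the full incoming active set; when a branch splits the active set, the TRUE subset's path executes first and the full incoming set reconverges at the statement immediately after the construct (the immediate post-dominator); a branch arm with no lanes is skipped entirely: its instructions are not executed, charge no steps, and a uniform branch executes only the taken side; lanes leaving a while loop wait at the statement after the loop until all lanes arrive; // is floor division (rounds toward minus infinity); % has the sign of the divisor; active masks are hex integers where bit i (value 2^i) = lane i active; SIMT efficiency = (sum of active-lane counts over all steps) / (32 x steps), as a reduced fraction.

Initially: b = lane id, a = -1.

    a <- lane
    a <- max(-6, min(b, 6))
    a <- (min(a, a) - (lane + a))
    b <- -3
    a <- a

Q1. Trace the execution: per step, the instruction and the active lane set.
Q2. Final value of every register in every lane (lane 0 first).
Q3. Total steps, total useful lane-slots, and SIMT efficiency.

step 0: a <- lane                    0xffffffff
step 1: a <- max(-6, min(b, 6))      0xffffffff
step 2: a <- (min(a, a) - (lane + a)) 0xffffffff
step 3: b <- -3                      0xffffffff
step 4: a <- a                       0xffffffff

Answer: 5 steps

b: -3,-3,-3,-3,-3,-3,-3,-3,-3,-3,-3,-3,-3,-3,-3,-3,-3,-3,-3,-3,-3,-3,-3,-3,-3,-3,-3,-3,-3,-3,-3,-3
a: 0,-1,-2,-3,-4,-5,-6,-7,-8,-9,-10,-11,-12,-13,-14,-15,-16,-17,-18,-19,-20,-21,-22,-23,-24,-25,-26,-27,-28,-29,-30,-31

steps = 5; useful = 160; efficiency = 160/160 = 1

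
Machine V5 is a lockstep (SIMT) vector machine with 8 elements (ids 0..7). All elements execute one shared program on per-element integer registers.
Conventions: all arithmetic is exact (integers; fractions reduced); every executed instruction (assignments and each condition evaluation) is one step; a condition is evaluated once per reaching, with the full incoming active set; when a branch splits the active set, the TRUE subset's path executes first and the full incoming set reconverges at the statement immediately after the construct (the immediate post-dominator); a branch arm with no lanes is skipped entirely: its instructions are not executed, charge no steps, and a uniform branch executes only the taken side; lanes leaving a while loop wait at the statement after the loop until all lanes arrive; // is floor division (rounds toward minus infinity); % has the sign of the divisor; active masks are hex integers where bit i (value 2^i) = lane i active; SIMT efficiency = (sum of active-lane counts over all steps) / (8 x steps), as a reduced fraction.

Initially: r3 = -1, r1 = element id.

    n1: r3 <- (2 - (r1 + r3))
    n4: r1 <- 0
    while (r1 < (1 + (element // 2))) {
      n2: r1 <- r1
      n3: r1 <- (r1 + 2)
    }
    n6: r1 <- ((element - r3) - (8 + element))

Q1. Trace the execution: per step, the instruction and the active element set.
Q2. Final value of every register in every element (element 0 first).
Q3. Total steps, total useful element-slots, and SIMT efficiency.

step 0: r3 <- (2 - (r1 + r3))        0xff
step 1: r1 <- 0                      0xff
step 2: eval (r1 < (1 + (element // 2))) 0xff
step 3: r1 <- r1                     0xff
step 4: r1 <- (r1 + 2)               0xff
step 5: eval (r1 < (1 + (element // 2))) 0xff
step 6: r1 <- r1                     0xf0
step 7: r1 <- (r1 + 2)               0xf0
step 8: eval (r1 < (1 + (element // 2))) 0xf0
step 9: r1 <- ((element - r3) - (8 + element)) 0xff

Answer: 10 steps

r3: 3,2,1,0,-1,-2,-3,-4
r1: -11,-10,-9,-8,-7,-6,-5,-4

steps = 10; useful = 68; efficiency = 68/80 = 17/20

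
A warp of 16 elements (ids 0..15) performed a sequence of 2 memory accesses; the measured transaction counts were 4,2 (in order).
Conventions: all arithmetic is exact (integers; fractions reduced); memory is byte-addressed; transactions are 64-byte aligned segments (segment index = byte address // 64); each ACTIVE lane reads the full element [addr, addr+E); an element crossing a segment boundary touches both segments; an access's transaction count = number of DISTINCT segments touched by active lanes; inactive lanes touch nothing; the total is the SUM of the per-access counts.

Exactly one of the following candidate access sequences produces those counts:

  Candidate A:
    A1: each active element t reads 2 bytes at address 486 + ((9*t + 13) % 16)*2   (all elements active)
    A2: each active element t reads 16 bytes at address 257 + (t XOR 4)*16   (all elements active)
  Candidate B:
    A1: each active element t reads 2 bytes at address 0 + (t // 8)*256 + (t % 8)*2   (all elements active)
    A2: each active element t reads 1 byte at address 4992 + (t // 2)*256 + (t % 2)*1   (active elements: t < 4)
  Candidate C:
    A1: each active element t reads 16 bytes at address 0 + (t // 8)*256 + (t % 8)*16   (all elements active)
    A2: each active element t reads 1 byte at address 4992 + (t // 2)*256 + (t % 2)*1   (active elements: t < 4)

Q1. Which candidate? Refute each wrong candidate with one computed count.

A: A1 gives 2 transactions, not 4
B: A1 gives 2 transactions, not 4
C: all counts match (4,2)

Answer: C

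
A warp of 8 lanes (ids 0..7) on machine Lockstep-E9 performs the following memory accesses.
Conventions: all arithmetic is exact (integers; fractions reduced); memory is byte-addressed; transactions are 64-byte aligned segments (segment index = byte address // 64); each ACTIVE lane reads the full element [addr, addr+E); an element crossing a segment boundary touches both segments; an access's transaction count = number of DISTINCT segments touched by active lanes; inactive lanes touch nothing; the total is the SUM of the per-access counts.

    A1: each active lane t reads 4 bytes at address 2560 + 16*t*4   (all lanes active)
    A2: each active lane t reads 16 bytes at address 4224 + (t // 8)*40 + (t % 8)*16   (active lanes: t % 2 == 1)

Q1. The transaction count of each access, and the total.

A1: 8 transactions
A2: 2 transactions

Answer: 8,2; total 10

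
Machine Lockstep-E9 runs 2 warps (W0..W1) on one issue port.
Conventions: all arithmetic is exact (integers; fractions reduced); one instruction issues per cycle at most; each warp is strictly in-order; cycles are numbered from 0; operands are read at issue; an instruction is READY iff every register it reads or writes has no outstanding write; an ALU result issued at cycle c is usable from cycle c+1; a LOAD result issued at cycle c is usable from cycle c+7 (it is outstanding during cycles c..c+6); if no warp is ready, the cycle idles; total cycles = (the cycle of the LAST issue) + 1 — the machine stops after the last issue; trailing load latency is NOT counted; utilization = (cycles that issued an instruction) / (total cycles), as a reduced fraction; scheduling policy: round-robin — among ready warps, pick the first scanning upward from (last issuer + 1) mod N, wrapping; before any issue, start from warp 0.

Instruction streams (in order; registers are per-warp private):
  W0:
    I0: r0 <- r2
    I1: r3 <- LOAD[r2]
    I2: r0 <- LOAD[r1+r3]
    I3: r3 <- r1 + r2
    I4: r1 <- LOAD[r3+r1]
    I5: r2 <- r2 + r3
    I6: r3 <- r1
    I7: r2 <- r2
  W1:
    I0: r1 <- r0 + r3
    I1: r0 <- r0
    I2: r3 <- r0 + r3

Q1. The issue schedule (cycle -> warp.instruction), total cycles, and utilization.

cycle 0: W0.I0
cycle 1: W1.I0
cycle 2: W0.I1
cycle 3: W1.I1
cycle 4: W1.I2
cycle 5: idle
cycle 6: idle
cycle 7: idle
cycle 8: idle
cycle 9: W0.I2
cycle 10: W0.I3
cycle 11: W0.I4
cycle 12: W0.I5
cycle 13: idle
cycle 14: idle
cycle 15: idle
cycle 16: idle
cycle 17: idle
cycle 18: W0.I6
cycle 19: W0.I7

Answer: 20 cycles, utilization 11/20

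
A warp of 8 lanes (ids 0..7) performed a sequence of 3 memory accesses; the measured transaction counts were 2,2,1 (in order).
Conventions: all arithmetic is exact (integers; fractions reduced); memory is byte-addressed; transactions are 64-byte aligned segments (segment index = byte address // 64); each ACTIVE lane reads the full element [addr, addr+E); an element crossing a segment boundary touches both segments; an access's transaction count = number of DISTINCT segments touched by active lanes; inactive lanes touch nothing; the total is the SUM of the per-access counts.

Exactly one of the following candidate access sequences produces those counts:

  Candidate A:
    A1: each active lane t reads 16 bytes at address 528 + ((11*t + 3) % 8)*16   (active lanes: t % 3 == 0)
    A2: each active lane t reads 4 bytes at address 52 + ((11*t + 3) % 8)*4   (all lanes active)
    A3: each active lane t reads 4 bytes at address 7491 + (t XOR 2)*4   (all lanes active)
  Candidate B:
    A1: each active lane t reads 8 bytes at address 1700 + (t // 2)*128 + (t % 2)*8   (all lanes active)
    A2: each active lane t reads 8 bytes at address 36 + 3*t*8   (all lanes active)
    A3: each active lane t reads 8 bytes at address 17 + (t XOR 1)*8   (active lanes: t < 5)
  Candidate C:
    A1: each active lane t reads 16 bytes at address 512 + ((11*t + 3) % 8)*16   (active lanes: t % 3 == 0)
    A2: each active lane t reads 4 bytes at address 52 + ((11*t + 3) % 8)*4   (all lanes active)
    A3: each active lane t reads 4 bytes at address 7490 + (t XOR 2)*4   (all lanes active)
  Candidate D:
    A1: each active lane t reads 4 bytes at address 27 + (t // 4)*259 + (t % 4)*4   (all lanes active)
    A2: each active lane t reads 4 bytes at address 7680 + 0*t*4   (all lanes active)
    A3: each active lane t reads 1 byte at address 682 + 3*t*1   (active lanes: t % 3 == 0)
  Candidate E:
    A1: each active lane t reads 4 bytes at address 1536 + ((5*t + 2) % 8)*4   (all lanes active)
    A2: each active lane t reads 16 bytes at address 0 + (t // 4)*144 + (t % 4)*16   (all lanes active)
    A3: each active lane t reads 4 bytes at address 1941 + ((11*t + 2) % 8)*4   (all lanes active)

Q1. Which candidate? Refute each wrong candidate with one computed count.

A: A1 gives 1 transaction, not 2
B: A1 gives 4 transactions, not 2
D: A2 gives 1 transaction, not 2
E: A1 gives 1 transaction, not 2
C: all counts match (2,2,1)

Answer: C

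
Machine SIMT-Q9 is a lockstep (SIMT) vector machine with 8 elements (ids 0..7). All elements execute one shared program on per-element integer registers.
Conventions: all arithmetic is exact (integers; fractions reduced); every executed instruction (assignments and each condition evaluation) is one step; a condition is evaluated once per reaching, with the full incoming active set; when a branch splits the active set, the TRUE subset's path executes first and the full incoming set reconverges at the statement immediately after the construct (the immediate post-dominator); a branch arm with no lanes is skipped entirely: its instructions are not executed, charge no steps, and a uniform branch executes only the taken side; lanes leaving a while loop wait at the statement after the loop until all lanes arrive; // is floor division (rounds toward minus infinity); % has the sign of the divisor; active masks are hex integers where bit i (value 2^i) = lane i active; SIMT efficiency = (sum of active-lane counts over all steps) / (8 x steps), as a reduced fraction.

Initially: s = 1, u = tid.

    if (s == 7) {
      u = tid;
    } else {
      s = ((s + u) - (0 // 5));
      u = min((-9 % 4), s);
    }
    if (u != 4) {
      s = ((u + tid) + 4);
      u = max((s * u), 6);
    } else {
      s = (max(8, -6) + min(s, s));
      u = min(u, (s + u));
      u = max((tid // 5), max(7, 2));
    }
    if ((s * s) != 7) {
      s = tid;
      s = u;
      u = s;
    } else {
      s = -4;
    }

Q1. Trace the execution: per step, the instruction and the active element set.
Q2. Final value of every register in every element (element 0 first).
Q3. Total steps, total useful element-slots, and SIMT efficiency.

step 0: eval (s == 7)                0xff
step 1: s <- ((s + u) - (0 // 5))    0xff
step 2: u <- min((-9 % 4), s)        0xff
step 3: eval (u != 4)                0xff
step 4: s <- ((u + tid) + 4)         0xff
step 5: u <- max((s * u), 6)         0xff
step 6: eval ((s * s) != 7)          0xff
step 7: s <- tid                     0xff
step 8: s <- u                       0xff
step 9: u <- s                       0xff

Answer: 10 steps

s: 6,14,27,30,33,36,39,42
u: 6,14,27,30,33,36,39,42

steps = 10; useful = 80; efficiency = 80/80 = 1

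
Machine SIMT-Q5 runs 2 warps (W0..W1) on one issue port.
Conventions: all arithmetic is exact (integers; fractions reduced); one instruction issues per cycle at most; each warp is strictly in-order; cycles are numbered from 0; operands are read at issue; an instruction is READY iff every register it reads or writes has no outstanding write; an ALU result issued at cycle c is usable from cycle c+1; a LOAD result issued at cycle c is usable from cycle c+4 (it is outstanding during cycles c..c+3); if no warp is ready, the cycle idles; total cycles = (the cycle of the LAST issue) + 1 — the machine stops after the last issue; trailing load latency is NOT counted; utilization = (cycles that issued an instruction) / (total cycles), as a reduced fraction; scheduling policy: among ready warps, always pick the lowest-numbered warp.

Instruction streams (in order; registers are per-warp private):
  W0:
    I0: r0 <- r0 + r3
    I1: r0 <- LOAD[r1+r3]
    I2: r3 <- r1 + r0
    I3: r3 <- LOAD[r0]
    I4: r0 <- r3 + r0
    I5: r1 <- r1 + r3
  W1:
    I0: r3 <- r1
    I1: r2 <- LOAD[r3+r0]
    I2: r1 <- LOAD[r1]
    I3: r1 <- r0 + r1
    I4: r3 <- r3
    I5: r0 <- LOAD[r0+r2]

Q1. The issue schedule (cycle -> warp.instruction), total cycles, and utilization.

cycle 0: W0.I0
cycle 1: W0.I1
cycle 2: W1.I0
cycle 3: W1.I1
cycle 4: W1.I2
cycle 5: W0.I2
cycle 6: W0.I3
cycle 7: idle
cycle 8: W1.I3
cycle 9: W1.I4
cycle 10: W0.I4
cycle 11: W0.I5
cycle 12: W1.I5

Answer: 13 cycles, utilization 12/13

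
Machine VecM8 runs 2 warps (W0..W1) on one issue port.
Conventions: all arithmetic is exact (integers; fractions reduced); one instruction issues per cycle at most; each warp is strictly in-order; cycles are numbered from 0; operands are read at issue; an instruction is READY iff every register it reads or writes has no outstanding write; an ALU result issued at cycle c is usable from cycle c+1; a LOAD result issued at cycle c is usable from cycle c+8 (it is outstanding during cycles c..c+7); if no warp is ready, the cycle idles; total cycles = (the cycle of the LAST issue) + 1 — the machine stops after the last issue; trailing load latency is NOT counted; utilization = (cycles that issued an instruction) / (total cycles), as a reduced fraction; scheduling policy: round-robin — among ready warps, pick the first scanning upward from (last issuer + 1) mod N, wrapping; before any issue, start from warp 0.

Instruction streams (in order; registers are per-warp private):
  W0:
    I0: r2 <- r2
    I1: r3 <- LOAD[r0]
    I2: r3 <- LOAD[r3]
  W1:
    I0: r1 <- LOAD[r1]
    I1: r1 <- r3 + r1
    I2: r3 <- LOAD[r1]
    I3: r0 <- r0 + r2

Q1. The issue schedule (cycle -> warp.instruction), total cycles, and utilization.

cycle 0: W0.I0
cycle 1: W1.I0
cycle 2: W0.I1
cycle 3: idle
cycle 4: idle
cycle 5: idle
cycle 6: idle
cycle 7: idle
cycle 8: idle
cycle 9: W1.I1
cycle 10: W0.I2
cycle 11: W1.I2
cycle 12: W1.I3

Answer: 13 cycles, utilization 7/13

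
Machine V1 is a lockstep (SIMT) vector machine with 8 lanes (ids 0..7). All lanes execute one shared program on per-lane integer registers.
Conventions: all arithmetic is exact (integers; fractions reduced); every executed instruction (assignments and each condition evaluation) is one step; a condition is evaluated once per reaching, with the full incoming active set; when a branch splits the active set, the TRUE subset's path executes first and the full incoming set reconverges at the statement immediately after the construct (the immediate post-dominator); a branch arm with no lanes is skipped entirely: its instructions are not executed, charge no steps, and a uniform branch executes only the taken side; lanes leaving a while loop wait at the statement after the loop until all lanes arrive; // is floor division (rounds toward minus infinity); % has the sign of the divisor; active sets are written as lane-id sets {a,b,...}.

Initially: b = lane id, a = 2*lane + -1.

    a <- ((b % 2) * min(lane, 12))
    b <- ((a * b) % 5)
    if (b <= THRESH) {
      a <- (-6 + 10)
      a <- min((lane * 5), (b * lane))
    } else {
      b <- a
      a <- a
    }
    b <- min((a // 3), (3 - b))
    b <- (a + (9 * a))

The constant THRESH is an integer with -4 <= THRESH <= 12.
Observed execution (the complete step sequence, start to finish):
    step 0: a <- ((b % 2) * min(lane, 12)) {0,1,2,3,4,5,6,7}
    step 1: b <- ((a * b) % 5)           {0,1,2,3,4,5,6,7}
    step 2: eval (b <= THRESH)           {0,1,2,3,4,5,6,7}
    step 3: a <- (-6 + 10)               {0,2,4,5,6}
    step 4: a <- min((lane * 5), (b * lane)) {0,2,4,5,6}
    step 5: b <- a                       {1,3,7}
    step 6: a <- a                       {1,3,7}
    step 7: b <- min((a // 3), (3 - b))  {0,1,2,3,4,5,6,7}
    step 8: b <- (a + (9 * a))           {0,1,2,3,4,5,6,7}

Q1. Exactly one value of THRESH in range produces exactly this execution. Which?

Answer: THRESH = 0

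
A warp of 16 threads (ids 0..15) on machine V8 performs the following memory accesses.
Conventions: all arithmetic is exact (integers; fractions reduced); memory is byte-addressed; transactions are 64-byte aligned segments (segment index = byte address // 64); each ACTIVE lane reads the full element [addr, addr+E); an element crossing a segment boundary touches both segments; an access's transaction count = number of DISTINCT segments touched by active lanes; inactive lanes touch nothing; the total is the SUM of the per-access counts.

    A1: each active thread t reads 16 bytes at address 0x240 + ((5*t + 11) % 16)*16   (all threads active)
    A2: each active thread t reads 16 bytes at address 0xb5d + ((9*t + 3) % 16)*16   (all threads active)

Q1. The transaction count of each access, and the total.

A1: 4 transactions
A2: 5 transactions

Answer: 4,5; total 9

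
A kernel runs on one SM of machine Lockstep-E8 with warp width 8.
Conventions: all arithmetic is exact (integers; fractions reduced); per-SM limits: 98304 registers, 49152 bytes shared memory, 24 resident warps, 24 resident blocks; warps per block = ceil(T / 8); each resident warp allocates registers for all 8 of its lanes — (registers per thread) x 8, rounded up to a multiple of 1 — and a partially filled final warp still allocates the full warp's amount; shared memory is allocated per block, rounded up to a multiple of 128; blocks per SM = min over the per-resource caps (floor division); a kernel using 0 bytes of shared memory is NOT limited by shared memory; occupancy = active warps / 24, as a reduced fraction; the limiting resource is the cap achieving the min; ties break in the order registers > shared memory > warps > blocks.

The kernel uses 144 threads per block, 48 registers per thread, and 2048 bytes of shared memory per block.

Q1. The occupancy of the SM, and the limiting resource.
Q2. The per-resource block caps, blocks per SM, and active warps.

Answer: occupancy 3/4, limited by warps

registers: 14 blocks
shared memory: 24 blocks
warps: 1 block
blocks: 24 blocks

Answer: 1 block, 18 active warps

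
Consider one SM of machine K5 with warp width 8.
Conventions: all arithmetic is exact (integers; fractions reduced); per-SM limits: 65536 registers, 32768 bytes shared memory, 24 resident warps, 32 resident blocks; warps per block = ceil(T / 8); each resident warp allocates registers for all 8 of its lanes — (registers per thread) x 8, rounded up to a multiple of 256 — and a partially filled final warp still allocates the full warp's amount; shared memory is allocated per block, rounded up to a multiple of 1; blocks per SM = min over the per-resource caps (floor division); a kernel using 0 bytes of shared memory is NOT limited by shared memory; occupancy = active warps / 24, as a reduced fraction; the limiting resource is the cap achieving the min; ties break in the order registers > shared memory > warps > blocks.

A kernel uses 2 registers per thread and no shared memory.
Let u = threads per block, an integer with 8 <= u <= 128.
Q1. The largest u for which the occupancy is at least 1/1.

Answer: u = 96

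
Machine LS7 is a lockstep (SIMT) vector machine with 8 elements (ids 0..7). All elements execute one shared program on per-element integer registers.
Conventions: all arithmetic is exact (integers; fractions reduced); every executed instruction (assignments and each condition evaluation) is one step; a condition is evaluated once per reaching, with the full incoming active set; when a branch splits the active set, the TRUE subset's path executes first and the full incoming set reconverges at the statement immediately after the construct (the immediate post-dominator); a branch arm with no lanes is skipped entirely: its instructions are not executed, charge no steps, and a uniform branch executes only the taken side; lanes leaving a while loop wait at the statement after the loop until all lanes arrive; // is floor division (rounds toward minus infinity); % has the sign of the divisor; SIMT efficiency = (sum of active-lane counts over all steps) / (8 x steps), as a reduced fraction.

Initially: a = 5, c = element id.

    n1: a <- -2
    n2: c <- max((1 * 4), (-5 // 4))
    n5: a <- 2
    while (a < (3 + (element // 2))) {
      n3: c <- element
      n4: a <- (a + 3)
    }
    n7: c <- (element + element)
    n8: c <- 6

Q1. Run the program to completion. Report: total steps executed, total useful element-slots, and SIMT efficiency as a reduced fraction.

Answer: 12 steps, 78 useful, 13/16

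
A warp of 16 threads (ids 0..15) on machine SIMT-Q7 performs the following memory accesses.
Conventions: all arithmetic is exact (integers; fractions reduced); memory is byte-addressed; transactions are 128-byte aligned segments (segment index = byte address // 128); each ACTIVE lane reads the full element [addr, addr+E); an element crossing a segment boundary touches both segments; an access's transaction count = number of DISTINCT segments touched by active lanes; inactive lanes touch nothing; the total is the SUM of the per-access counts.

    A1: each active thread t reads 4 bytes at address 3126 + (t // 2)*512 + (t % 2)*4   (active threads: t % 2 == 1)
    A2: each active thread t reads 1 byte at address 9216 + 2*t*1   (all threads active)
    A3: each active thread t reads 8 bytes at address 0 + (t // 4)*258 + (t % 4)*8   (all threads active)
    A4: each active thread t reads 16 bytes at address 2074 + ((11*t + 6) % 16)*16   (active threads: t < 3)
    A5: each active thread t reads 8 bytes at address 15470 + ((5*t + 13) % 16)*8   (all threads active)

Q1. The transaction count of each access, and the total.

A1: 8 transactions
A2: 1 transaction
A3: 4 transactions
A4: 2 transactions
A5: 2 transactions

Answer: 8,1,4,2,2; total 17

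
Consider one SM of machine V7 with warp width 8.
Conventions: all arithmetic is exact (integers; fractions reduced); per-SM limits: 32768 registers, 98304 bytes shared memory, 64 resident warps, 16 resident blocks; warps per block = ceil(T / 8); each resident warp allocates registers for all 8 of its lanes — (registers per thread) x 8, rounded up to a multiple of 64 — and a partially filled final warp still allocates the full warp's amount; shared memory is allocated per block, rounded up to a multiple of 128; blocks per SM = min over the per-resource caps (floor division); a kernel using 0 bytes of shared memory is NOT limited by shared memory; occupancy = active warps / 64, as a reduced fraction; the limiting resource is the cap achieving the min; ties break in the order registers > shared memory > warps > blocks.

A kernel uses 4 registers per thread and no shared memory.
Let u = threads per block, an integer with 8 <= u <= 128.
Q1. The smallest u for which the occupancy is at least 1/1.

Answer: u = 25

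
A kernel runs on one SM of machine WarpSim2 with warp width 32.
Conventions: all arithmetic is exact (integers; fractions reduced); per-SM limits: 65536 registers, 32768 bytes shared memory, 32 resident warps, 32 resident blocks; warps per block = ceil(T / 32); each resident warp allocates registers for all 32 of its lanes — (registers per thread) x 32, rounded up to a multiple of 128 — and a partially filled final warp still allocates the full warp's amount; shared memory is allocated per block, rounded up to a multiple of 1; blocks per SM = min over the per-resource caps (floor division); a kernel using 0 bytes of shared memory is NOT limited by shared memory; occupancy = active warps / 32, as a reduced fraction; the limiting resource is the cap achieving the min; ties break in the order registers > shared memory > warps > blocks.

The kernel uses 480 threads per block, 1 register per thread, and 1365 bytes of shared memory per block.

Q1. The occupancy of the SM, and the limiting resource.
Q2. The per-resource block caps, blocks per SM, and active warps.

Answer: occupancy 15/16, limited by warps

registers: 34 blocks
shared memory: 24 blocks
warps: 2 blocks
blocks: 32 blocks

Answer: 2 blocks, 30 active warps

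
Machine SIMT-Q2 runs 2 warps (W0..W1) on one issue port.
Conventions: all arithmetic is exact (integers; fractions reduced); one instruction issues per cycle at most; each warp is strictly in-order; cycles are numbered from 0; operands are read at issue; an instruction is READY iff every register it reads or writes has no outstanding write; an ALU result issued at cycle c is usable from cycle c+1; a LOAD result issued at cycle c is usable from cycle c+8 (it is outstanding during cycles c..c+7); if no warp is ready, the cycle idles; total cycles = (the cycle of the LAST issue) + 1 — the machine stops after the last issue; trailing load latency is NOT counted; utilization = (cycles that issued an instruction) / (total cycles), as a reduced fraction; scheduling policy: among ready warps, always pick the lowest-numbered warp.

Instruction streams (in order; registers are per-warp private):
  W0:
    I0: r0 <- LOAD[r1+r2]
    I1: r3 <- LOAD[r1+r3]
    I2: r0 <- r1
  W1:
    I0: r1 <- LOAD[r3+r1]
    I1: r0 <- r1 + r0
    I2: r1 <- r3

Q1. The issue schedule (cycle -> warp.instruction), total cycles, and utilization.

cycle 0: W0.I0
cycle 1: W0.I1
cycle 2: W1.I0
cycle 3: idle
cycle 4: idle
cycle 5: idle
cycle 6: idle
cycle 7: idle
cycle 8: W0.I2
cycle 9: idle
cycle 10: W1.I1
cycle 11: W1.I2

Answer: 12 cycles, utilization 1/2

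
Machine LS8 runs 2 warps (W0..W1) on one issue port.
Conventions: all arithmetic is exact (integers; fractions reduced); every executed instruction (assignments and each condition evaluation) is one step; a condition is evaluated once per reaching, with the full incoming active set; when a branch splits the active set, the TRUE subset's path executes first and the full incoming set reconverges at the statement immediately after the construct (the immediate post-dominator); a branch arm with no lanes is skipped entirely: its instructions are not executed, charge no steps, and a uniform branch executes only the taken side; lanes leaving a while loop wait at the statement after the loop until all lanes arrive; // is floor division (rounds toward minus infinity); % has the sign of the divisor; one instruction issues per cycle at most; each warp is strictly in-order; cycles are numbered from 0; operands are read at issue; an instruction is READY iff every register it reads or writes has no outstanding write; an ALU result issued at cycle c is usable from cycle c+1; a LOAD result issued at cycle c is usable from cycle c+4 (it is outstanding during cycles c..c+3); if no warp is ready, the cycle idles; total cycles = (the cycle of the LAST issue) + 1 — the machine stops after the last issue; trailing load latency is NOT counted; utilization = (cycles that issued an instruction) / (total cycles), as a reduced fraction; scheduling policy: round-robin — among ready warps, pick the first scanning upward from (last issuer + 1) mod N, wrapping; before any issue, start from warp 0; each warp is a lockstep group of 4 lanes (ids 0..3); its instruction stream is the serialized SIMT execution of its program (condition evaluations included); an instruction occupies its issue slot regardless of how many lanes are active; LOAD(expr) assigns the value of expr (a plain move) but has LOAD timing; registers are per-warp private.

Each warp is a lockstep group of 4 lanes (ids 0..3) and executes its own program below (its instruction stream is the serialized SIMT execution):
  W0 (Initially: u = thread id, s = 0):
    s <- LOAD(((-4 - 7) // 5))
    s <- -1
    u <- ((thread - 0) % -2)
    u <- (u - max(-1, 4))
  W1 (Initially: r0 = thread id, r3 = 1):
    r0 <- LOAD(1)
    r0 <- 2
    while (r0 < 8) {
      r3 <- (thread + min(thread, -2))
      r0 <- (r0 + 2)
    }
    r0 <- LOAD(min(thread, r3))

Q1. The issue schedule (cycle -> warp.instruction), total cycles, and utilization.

cycle 0: W0.I0
cycle 1: W1.I0
cycle 2: idle
cycle 3: idle
cycle 4: W0.I1
cycle 5: W1.I1
cycle 6: W0.I2
cycle 7: W1.I2
cycle 8: W0.I3
cycle 9: W1.I3
cycle 10: W1.I4
cycle 11: W1.I5
cycle 12: W1.I6
cycle 13: W1.I7
cycle 14: W1.I8
cycle 15: W1.I9
cycle 16: W1.I10
cycle 17: W1.I11
cycle 18: W1.I12

Answer: 19 cycles, utilization 17/19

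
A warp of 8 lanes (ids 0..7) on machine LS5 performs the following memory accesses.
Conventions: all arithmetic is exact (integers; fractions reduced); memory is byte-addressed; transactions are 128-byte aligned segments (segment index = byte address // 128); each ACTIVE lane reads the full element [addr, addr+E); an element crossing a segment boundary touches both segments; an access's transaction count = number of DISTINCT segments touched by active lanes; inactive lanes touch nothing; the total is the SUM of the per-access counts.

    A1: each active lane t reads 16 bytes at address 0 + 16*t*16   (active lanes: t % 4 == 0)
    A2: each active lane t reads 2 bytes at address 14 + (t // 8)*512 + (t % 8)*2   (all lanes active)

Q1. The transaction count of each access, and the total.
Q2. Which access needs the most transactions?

A1: 2 transactions
A2: 1 transaction

Answer: 2,1; total 3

Answer: A1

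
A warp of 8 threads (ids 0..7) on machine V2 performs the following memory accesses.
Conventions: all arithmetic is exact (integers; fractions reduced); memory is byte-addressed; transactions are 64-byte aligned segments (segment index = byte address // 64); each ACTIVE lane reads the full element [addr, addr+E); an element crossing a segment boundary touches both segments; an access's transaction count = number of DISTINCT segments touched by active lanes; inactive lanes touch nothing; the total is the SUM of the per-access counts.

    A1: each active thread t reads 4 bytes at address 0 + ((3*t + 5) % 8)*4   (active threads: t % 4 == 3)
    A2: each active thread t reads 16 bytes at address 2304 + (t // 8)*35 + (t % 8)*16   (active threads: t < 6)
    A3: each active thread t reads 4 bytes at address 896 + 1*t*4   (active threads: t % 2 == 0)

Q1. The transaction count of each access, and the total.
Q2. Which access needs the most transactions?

A1: 1 transaction
A2: 2 transactions
A3: 1 transaction

Answer: 1,2,1; total 4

Answer: A2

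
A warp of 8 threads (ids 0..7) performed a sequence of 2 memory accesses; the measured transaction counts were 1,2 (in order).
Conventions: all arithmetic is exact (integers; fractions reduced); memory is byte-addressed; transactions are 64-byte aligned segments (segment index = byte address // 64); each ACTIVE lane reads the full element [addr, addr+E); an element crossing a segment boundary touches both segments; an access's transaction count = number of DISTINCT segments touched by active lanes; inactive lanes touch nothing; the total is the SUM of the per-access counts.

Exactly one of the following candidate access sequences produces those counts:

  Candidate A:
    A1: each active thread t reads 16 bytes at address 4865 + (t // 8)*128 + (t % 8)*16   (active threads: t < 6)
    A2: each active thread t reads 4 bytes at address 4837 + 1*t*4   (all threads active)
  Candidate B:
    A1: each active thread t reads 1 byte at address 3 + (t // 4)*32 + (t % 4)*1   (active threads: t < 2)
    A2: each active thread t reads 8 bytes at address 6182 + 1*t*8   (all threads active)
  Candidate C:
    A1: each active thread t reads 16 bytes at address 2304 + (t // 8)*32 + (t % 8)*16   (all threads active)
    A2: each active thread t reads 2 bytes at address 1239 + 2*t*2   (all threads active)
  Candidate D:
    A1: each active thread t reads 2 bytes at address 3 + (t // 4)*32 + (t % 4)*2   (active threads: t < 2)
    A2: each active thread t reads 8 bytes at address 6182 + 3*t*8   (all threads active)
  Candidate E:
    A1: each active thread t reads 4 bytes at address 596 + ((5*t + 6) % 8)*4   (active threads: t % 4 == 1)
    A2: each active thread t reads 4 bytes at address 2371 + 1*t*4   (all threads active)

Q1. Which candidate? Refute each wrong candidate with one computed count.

A: A1 gives 2 transactions, not 1
C: A1 gives 2 transactions, not 1
D: A2 gives 4 transactions, not 2
E: A2 gives 1 transaction, not 2
B: all counts match (1,2)

Answer: B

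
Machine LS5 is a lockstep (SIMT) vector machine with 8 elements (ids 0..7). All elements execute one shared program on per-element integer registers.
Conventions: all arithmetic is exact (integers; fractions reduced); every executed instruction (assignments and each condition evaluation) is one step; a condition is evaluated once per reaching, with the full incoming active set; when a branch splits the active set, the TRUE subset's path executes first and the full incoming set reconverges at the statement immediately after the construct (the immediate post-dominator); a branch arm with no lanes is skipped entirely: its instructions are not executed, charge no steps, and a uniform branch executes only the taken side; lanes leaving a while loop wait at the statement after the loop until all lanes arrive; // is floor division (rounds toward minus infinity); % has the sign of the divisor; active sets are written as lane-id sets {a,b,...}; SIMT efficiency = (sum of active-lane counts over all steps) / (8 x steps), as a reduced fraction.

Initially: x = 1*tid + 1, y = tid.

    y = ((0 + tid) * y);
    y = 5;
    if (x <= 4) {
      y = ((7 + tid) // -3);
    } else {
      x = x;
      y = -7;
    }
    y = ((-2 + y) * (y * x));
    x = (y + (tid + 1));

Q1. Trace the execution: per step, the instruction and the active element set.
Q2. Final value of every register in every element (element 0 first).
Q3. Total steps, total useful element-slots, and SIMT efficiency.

step 0: y <- ((0 + tid) * y)         {0,1,2,3,4,5,6,7}
step 1: y <- 5                       {0,1,2,3,4,5,6,7}
step 2: eval (x <= 4)                {0,1,2,3,4,5,6,7}
step 3: y <- ((7 + tid) // -3)       {0,1,2,3}
step 4: x <- x                       {4,5,6,7}
step 5: y <- -7                      {4,5,6,7}
step 6: y <- ((-2 + y) * (y * x))    {0,1,2,3,4,5,6,7}
step 7: x <- (y + (tid + 1))         {0,1,2,3,4,5,6,7}

Answer: 8 steps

x: 16,32,48,100,320,384,448,512
y: 15,30,45,96,315,378,441,504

steps = 8; useful = 52; efficiency = 52/64 = 13/16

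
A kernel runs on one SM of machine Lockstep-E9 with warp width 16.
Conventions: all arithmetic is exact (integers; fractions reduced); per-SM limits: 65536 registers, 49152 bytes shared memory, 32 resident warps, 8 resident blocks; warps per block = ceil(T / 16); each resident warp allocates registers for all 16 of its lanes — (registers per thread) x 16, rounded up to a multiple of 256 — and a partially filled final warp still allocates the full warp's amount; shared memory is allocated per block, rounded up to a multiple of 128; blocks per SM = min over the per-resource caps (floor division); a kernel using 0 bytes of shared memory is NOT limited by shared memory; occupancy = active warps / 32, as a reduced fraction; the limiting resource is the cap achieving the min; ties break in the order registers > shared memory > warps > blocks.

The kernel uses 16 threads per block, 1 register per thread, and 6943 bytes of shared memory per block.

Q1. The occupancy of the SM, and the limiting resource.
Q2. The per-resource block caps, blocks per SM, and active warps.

Answer: occupancy 3/16, limited by shared memory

registers: 256 blocks
shared memory: 6 blocks
warps: 32 blocks
blocks: 8 blocks

Answer: 6 blocks, 6 active warps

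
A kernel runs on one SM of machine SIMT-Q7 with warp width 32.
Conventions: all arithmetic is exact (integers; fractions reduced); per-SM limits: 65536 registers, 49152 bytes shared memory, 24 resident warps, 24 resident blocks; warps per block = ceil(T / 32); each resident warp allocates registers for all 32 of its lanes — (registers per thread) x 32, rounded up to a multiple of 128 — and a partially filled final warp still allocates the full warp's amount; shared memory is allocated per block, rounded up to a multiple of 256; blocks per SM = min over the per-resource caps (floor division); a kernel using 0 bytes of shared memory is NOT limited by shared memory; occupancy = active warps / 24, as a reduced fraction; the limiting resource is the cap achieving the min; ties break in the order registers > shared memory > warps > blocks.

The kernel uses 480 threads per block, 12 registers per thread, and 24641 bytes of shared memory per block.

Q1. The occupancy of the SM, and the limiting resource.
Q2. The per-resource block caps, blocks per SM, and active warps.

Answer: occupancy 5/8, limited by shared memory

registers: 11 blocks
shared memory: 1 block
warps: 1 block
blocks: 24 blocks

Answer: 1 block, 15 active warps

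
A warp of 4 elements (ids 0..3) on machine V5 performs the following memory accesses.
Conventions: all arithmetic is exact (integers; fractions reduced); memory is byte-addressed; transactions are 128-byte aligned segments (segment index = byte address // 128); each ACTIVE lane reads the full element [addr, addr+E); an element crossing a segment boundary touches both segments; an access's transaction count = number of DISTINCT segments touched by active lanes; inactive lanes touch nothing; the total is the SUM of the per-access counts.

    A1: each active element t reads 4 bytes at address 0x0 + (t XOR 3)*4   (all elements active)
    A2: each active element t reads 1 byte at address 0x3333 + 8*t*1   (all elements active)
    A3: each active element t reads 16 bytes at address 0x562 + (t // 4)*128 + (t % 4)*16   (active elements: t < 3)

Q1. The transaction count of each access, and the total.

A1: 1 transaction
A2: 1 transaction
A3: 2 transactions

Answer: 1,1,2; total 4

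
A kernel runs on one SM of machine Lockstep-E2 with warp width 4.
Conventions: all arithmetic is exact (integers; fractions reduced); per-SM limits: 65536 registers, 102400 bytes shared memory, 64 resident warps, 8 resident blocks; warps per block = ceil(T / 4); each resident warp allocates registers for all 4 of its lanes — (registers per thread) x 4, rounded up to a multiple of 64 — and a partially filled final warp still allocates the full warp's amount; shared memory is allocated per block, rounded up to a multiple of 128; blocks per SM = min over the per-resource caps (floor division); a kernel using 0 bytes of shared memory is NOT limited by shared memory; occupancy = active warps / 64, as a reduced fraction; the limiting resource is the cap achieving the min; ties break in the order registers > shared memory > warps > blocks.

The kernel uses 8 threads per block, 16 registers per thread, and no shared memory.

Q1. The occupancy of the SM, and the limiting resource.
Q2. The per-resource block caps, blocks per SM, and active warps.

Answer: occupancy 1/4, limited by blocks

registers: 512 blocks
shared memory: no limit (kernel uses none)
warps: 32 blocks
blocks: 8 blocks

Answer: 8 blocks, 16 active warps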